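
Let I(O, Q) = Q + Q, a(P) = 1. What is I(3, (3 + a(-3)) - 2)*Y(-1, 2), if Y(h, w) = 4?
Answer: 16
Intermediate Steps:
I(O, Q) = 2*Q
I(3, (3 + a(-3)) - 2)*Y(-1, 2) = (2*((3 + 1) - 2))*4 = (2*(4 - 2))*4 = (2*2)*4 = 4*4 = 16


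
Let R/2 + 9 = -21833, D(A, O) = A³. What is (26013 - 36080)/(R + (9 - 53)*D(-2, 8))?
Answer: 10067/43332 ≈ 0.23232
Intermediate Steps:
R = -43684 (R = -18 + 2*(-21833) = -18 - 43666 = -43684)
(26013 - 36080)/(R + (9 - 53)*D(-2, 8)) = (26013 - 36080)/(-43684 + (9 - 53)*(-2)³) = -10067/(-43684 - 44*(-8)) = -10067/(-43684 + 352) = -10067/(-43332) = -10067*(-1/43332) = 10067/43332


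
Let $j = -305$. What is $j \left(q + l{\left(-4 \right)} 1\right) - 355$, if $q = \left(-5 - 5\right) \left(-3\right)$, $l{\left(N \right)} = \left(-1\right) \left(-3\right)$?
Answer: $-10420$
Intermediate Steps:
$l{\left(N \right)} = 3$
$q = 30$ ($q = \left(-10\right) \left(-3\right) = 30$)
$j \left(q + l{\left(-4 \right)} 1\right) - 355 = - 305 \left(30 + 3 \cdot 1\right) - 355 = - 305 \left(30 + 3\right) - 355 = \left(-305\right) 33 - 355 = -10065 - 355 = -10420$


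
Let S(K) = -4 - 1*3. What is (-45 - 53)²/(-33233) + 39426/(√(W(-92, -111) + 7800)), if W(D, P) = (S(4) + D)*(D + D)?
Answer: -9604/33233 + 6571*√1626/1084 ≈ 244.15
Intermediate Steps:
S(K) = -7 (S(K) = -4 - 3 = -7)
W(D, P) = 2*D*(-7 + D) (W(D, P) = (-7 + D)*(D + D) = (-7 + D)*(2*D) = 2*D*(-7 + D))
(-45 - 53)²/(-33233) + 39426/(√(W(-92, -111) + 7800)) = (-45 - 53)²/(-33233) + 39426/(√(2*(-92)*(-7 - 92) + 7800)) = (-98)²*(-1/33233) + 39426/(√(2*(-92)*(-99) + 7800)) = 9604*(-1/33233) + 39426/(√(18216 + 7800)) = -9604/33233 + 39426/(√26016) = -9604/33233 + 39426/((4*√1626)) = -9604/33233 + 39426*(√1626/6504) = -9604/33233 + 6571*√1626/1084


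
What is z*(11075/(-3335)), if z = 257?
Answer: -569255/667 ≈ -853.46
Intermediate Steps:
z*(11075/(-3335)) = 257*(11075/(-3335)) = 257*(11075*(-1/3335)) = 257*(-2215/667) = -569255/667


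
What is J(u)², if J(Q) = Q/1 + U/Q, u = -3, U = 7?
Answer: 256/9 ≈ 28.444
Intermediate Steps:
J(Q) = Q + 7/Q (J(Q) = Q/1 + 7/Q = Q*1 + 7/Q = Q + 7/Q)
J(u)² = (-3 + 7/(-3))² = (-3 + 7*(-⅓))² = (-3 - 7/3)² = (-16/3)² = 256/9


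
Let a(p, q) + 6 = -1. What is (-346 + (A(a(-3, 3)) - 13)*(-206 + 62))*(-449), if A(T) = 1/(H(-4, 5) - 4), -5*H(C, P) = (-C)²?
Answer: -694154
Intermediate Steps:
H(C, P) = -C²/5
a(p, q) = -7 (a(p, q) = -6 - 1 = -7)
A(T) = -5/36 (A(T) = 1/(-⅕*(-4)² - 4) = 1/(-⅕*16 - 4) = 1/(-16/5 - 4) = 1/(-36/5) = -5/36)
(-346 + (A(a(-3, 3)) - 13)*(-206 + 62))*(-449) = (-346 + (-5/36 - 13)*(-206 + 62))*(-449) = (-346 - 473/36*(-144))*(-449) = (-346 + 1892)*(-449) = 1546*(-449) = -694154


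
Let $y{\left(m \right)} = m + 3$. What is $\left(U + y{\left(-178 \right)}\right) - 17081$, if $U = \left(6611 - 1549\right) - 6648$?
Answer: $-18842$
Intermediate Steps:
$y{\left(m \right)} = 3 + m$
$U = -1586$ ($U = 5062 - 6648 = -1586$)
$\left(U + y{\left(-178 \right)}\right) - 17081 = \left(-1586 + \left(3 - 178\right)\right) - 17081 = \left(-1586 - 175\right) - 17081 = -1761 - 17081 = -18842$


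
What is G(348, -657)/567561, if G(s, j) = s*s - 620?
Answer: 120484/567561 ≈ 0.21228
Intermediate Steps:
G(s, j) = -620 + s**2 (G(s, j) = s**2 - 620 = -620 + s**2)
G(348, -657)/567561 = (-620 + 348**2)/567561 = (-620 + 121104)*(1/567561) = 120484*(1/567561) = 120484/567561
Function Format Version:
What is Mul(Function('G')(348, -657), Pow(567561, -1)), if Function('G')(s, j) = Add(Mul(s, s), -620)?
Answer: Rational(120484, 567561) ≈ 0.21228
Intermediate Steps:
Function('G')(s, j) = Add(-620, Pow(s, 2)) (Function('G')(s, j) = Add(Pow(s, 2), -620) = Add(-620, Pow(s, 2)))
Mul(Function('G')(348, -657), Pow(567561, -1)) = Mul(Add(-620, Pow(348, 2)), Pow(567561, -1)) = Mul(Add(-620, 121104), Rational(1, 567561)) = Mul(120484, Rational(1, 567561)) = Rational(120484, 567561)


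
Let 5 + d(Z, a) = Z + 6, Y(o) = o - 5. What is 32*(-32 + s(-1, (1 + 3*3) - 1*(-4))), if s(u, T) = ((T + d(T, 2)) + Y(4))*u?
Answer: -1920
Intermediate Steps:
Y(o) = -5 + o
d(Z, a) = 1 + Z (d(Z, a) = -5 + (Z + 6) = -5 + (6 + Z) = 1 + Z)
s(u, T) = 2*T*u (s(u, T) = ((T + (1 + T)) + (-5 + 4))*u = ((1 + 2*T) - 1)*u = (2*T)*u = 2*T*u)
32*(-32 + s(-1, (1 + 3*3) - 1*(-4))) = 32*(-32 + 2*((1 + 3*3) - 1*(-4))*(-1)) = 32*(-32 + 2*((1 + 9) + 4)*(-1)) = 32*(-32 + 2*(10 + 4)*(-1)) = 32*(-32 + 2*14*(-1)) = 32*(-32 - 28) = 32*(-60) = -1920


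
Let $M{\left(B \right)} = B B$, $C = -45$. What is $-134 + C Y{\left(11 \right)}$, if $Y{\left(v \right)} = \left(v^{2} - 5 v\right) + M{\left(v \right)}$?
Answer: $-8549$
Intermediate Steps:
$M{\left(B \right)} = B^{2}$
$Y{\left(v \right)} = - 5 v + 2 v^{2}$ ($Y{\left(v \right)} = \left(v^{2} - 5 v\right) + v^{2} = - 5 v + 2 v^{2}$)
$-134 + C Y{\left(11 \right)} = -134 - 45 \cdot 11 \left(-5 + 2 \cdot 11\right) = -134 - 45 \cdot 11 \left(-5 + 22\right) = -134 - 45 \cdot 11 \cdot 17 = -134 - 8415 = -8549$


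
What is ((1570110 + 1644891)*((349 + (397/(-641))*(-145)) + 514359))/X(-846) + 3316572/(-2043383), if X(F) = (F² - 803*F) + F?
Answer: 240869882646355787767/202905054816736 ≈ 1.1871e+6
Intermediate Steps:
X(F) = F² - 802*F
((1570110 + 1644891)*((349 + (397/(-641))*(-145)) + 514359))/X(-846) + 3316572/(-2043383) = ((1570110 + 1644891)*((349 + (397/(-641))*(-145)) + 514359))/((-846*(-802 - 846))) + 3316572/(-2043383) = (3215001*((349 + (397*(-1/641))*(-145)) + 514359))/((-846*(-1648))) + 3316572*(-1/2043383) = (3215001*((349 - 397/641*(-145)) + 514359))/1394208 - 3316572/2043383 = (3215001*((349 + 57565/641) + 514359))*(1/1394208) - 3316572/2043383 = (3215001*(281274/641 + 514359))*(1/1394208) - 3316572/2043383 = (3215001*(329985393/641))*(1/1394208) - 3316572/2043383 = (1060903368480393/641)*(1/1394208) - 3316572/2043383 = 117878152053377/99298592 - 3316572/2043383 = 240869882646355787767/202905054816736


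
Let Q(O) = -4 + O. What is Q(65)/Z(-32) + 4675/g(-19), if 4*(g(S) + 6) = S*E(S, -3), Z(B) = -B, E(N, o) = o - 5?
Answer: 148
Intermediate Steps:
E(N, o) = -5 + o
g(S) = -6 - 2*S (g(S) = -6 + (S*(-5 - 3))/4 = -6 + (S*(-8))/4 = -6 + (-8*S)/4 = -6 - 2*S)
Q(65)/Z(-32) + 4675/g(-19) = (-4 + 65)/((-1*(-32))) + 4675/(-6 - 2*(-19)) = 61/32 + 4675/(-6 + 38) = 61*(1/32) + 4675/32 = 61/32 + 4675*(1/32) = 61/32 + 4675/32 = 148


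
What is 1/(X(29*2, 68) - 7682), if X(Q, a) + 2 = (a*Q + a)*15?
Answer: 1/52496 ≈ 1.9049e-5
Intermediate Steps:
X(Q, a) = -2 + 15*a + 15*Q*a (X(Q, a) = -2 + (a*Q + a)*15 = -2 + (Q*a + a)*15 = -2 + (a + Q*a)*15 = -2 + (15*a + 15*Q*a) = -2 + 15*a + 15*Q*a)
1/(X(29*2, 68) - 7682) = 1/((-2 + 15*68 + 15*(29*2)*68) - 7682) = 1/((-2 + 1020 + 15*58*68) - 7682) = 1/((-2 + 1020 + 59160) - 7682) = 1/(60178 - 7682) = 1/52496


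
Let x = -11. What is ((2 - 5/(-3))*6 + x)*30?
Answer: 330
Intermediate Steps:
((2 - 5/(-3))*6 + x)*30 = ((2 - 5/(-3))*6 - 11)*30 = ((2 - 5*(-⅓))*6 - 11)*30 = ((2 + 5/3)*6 - 11)*30 = ((11/3)*6 - 11)*30 = (22 - 11)*30 = 11*30 = 330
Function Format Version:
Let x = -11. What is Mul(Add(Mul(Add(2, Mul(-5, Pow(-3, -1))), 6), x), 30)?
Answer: 330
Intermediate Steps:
Mul(Add(Mul(Add(2, Mul(-5, Pow(-3, -1))), 6), x), 30) = Mul(Add(Mul(Add(2, Mul(-5, Pow(-3, -1))), 6), -11), 30) = Mul(Add(Mul(Add(2, Mul(-5, Rational(-1, 3))), 6), -11), 30) = Mul(Add(Mul(Add(2, Rational(5, 3)), 6), -11), 30) = Mul(Add(Mul(Rational(11, 3), 6), -11), 30) = Mul(Add(22, -11), 30) = Mul(11, 30) = 330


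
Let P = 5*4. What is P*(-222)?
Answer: -4440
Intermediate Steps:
P = 20
P*(-222) = 20*(-222) = -4440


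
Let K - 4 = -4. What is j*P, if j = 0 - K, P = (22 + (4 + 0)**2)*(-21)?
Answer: 0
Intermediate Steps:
K = 0 (K = 4 - 4 = 0)
P = -798 (P = (22 + 4**2)*(-21) = (22 + 16)*(-21) = 38*(-21) = -798)
j = 0 (j = 0 - 1*0 = 0 + 0 = 0)
j*P = 0*(-798) = 0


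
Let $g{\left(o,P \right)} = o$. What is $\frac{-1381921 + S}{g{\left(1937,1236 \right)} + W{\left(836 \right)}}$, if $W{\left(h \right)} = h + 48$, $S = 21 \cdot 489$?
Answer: $- \frac{1371652}{2821} \approx -486.23$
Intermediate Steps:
$S = 10269$
$W{\left(h \right)} = 48 + h$
$\frac{-1381921 + S}{g{\left(1937,1236 \right)} + W{\left(836 \right)}} = \frac{-1381921 + 10269}{1937 + \left(48 + 836\right)} = - \frac{1371652}{1937 + 884} = - \frac{1371652}{2821}$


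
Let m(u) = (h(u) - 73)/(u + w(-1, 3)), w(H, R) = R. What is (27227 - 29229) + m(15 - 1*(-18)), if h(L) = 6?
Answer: -72139/36 ≈ -2003.9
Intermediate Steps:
m(u) = -67/(3 + u) (m(u) = (6 - 73)/(u + 3) = -67/(3 + u))
(27227 - 29229) + m(15 - 1*(-18)) = (27227 - 29229) - 67/(3 + (15 - 1*(-18))) = -2002 - 67/(3 + (15 + 18)) = -2002 - 67/(3 + 33) = -2002 - 67/36 = -72139/36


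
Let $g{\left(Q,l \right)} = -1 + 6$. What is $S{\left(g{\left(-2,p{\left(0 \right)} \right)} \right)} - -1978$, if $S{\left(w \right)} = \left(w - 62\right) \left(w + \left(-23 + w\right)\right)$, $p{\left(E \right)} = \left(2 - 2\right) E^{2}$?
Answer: $2719$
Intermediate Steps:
$p{\left(E \right)} = 0$ ($p{\left(E \right)} = \left(2 - 2\right) E^{2} = 0 E^{2} = 0$)
$g{\left(Q,l \right)} = 5$
$S{\left(w \right)} = \left(-62 + w\right) \left(-23 + 2 w\right)$
$S{\left(g{\left(-2,p{\left(0 \right)} \right)} \right)} - -1978 = \left(1426 - 735 + 2 \cdot 5^{2}\right) - -1978 = \left(1426 - 735 + 2 \cdot 25\right) + 1978 = \left(1426 - 735 + 50\right) + 1978 = 741 + 1978 = 2719$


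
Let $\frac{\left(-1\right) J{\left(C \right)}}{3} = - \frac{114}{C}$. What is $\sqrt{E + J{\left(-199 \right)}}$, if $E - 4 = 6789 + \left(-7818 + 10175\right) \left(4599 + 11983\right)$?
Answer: $\frac{\sqrt{1548025475709}}{199} \approx 6252.2$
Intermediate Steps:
$J{\left(C \right)} = \frac{342}{C}$ ($J{\left(C \right)} = - 3 \left(- \frac{114}{C}\right) = \frac{342}{C}$)
$E = 39090567$ ($E = 4 + \left(6789 + \left(-7818 + 10175\right) \left(4599 + 11983\right)\right) = 4 + \left(6789 + 2357 \cdot 16582\right) = 4 + \left(6789 + 39083774\right) = 4 + 39090563 = 39090567$)
$\sqrt{E + J{\left(-199 \right)}} = \sqrt{39090567 + \frac{342}{-199}} = \sqrt{39090567 + 342 \left(- \frac{1}{199}\right)} = \sqrt{39090567 - \frac{342}{199}} = \sqrt{\frac{7779022491}{199}} = \frac{\sqrt{1548025475709}}{199}$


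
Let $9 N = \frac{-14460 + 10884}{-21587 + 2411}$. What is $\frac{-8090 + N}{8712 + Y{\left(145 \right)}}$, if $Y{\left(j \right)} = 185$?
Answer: $- \frac{58175041}{63978327} \approx -0.90929$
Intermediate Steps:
$N = \frac{149}{7191}$ ($N = \frac{\left(-14460 + 10884\right) \frac{1}{-21587 + 2411}}{9} = \frac{\left(-3576\right) \frac{1}{-19176}}{9} = \frac{\left(-3576\right) \left(- \frac{1}{19176}\right)}{9} = \frac{1}{9} \cdot \frac{149}{799} = \frac{149}{7191} \approx 0.02072$)
$\frac{-8090 + N}{8712 + Y{\left(145 \right)}} = \frac{-8090 + \frac{149}{7191}}{8712 + 185} = - \frac{58175041}{7191 \cdot 8897} = \left(- \frac{58175041}{7191}\right) \frac{1}{8897} = - \frac{58175041}{63978327}$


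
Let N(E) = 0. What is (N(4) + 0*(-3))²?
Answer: 0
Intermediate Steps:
(N(4) + 0*(-3))² = (0 + 0*(-3))² = (0 + 0)² = 0² = 0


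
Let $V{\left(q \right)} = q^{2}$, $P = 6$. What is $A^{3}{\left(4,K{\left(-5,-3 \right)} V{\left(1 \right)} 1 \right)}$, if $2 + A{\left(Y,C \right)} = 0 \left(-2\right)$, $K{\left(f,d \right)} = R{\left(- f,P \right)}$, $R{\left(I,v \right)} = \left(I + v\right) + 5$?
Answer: $-8$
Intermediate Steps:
$R{\left(I,v \right)} = 5 + I + v$
$K{\left(f,d \right)} = 11 - f$ ($K{\left(f,d \right)} = 5 - f + 6 = 11 - f$)
$A{\left(Y,C \right)} = -2$ ($A{\left(Y,C \right)} = -2 + 0 \left(-2\right) = -2 + 0 = -2$)
$A^{3}{\left(4,K{\left(-5,-3 \right)} V{\left(1 \right)} 1 \right)} = \left(-2\right)^{3} = -8$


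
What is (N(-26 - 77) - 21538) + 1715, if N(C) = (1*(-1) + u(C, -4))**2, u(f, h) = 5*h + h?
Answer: -19198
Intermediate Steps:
u(f, h) = 6*h
N(C) = 625 (N(C) = (1*(-1) + 6*(-4))**2 = (-1 - 24)**2 = (-25)**2 = 625)
(N(-26 - 77) - 21538) + 1715 = (625 - 21538) + 1715 = -20913 + 1715 = -19198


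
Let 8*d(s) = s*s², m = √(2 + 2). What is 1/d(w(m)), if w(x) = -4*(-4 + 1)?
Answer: 1/216 ≈ 0.0046296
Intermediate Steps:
m = 2 (m = √4 = 2)
w(x) = 12 (w(x) = -4*(-3) = 12)
d(s) = s³/8 (d(s) = (s*s²)/8 = s³/8)
1/d(w(m)) = 1/((⅛)*12³) = 1/((⅛)*1728) = 1/216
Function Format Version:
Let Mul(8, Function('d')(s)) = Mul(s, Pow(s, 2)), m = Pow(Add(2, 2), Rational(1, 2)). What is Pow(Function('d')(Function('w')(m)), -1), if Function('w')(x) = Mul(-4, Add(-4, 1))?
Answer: Rational(1, 216) ≈ 0.0046296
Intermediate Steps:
m = 2 (m = Pow(4, Rational(1, 2)) = 2)
Function('w')(x) = 12 (Function('w')(x) = Mul(-4, -3) = 12)
Function('d')(s) = Mul(Rational(1, 8), Pow(s, 3)) (Function('d')(s) = Mul(Rational(1, 8), Mul(s, Pow(s, 2))) = Mul(Rational(1, 8), Pow(s, 3)))
Pow(Function('d')(Function('w')(m)), -1) = Pow(Mul(Rational(1, 8), Pow(12, 3)), -1) = Pow(Mul(Rational(1, 8), 1728), -1) = Pow(216, -1) = Rational(1, 216)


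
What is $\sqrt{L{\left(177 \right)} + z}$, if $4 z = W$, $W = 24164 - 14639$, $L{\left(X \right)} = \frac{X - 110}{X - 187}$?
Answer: $\frac{\sqrt{237455}}{10} \approx 48.729$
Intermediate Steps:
$L{\left(X \right)} = \frac{-110 + X}{-187 + X}$
$W = 9525$
$z = \frac{9525}{4}$ ($z = \frac{1}{4} \cdot 9525 = \frac{9525}{4} \approx 2381.3$)
$\sqrt{L{\left(177 \right)} + z} = \sqrt{\frac{-110 + 177}{-187 + 177} + \frac{9525}{4}} = \sqrt{\frac{1}{-10} \cdot 67 + \frac{9525}{4}} = \sqrt{\left(- \frac{1}{10}\right) 67 + \frac{9525}{4}} = \sqrt{- \frac{67}{10} + \frac{9525}{4}} = \sqrt{\frac{47491}{20}} = \frac{\sqrt{237455}}{10}$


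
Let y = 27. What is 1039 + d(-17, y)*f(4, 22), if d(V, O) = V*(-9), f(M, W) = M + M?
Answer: 2263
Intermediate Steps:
f(M, W) = 2*M
d(V, O) = -9*V
1039 + d(-17, y)*f(4, 22) = 1039 + (-9*(-17))*(2*4) = 1039 + 153*8 = 1039 + 1224 = 2263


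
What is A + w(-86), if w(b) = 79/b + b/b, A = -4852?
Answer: -417265/86 ≈ -4851.9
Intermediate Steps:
w(b) = 1 + 79/b (w(b) = 79/b + 1 = 1 + 79/b)
A + w(-86) = -4852 + (79 - 86)/(-86) = -4852 - 1/86*(-7) = -4852 + 7/86 = -417265/86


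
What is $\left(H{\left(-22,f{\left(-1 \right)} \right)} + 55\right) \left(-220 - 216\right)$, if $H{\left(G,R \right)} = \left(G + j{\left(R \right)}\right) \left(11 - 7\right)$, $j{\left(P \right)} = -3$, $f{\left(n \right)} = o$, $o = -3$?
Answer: $19620$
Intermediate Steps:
$f{\left(n \right)} = -3$
$H{\left(G,R \right)} = -12 + 4 G$ ($H{\left(G,R \right)} = \left(G - 3\right) \left(11 - 7\right) = \left(-3 + G\right) 4 = -12 + 4 G$)
$\left(H{\left(-22,f{\left(-1 \right)} \right)} + 55\right) \left(-220 - 216\right) = \left(\left(-12 + 4 \left(-22\right)\right) + 55\right) \left(-220 - 216\right) = \left(\left(-12 - 88\right) + 55\right) \left(-436\right) = \left(-100 + 55\right) \left(-436\right) = \left(-45\right) \left(-436\right) = 19620$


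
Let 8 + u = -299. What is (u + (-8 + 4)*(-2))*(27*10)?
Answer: -80730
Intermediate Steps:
u = -307 (u = -8 - 299 = -307)
(u + (-8 + 4)*(-2))*(27*10) = (-307 + (-8 + 4)*(-2))*(27*10) = (-307 - 4*(-2))*270 = (-307 + 8)*270 = -299*270 = -80730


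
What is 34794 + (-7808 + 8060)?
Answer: 35046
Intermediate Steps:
34794 + (-7808 + 8060) = 34794 + 252 = 35046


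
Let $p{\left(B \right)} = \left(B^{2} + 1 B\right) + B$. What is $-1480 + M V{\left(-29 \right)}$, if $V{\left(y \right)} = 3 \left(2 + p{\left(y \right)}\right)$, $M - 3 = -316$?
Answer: $-738595$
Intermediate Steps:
$M = -313$ ($M = 3 - 316 = -313$)
$p{\left(B \right)} = B^{2} + 2 B$ ($p{\left(B \right)} = \left(B^{2} + B\right) + B = \left(B + B^{2}\right) + B = B^{2} + 2 B$)
$V{\left(y \right)} = 6 + 3 y \left(2 + y\right)$ ($V{\left(y \right)} = 3 \left(2 + y \left(2 + y\right)\right) = 6 + 3 y \left(2 + y\right)$)
$-1480 + M V{\left(-29 \right)} = -1480 - 313 \left(6 + 3 \left(-29\right) \left(2 - 29\right)\right) = -1480 - 313 \left(6 + 3 \left(-29\right) \left(-27\right)\right) = -1480 - 313 \left(6 + 2349\right) = -1480 - 737115 = -738595$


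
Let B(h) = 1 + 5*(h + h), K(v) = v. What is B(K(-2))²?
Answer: 361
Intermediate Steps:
B(h) = 1 + 10*h (B(h) = 1 + 5*(2*h) = 1 + 10*h)
B(K(-2))² = (1 + 10*(-2))² = (1 - 20)² = (-19)² = 361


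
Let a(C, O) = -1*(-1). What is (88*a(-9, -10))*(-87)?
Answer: -7656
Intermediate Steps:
a(C, O) = 1
(88*a(-9, -10))*(-87) = (88*1)*(-87) = 88*(-87) = -7656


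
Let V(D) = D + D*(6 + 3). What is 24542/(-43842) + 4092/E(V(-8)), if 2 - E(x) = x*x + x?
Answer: -9290495/7694271 ≈ -1.2075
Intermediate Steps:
V(D) = 10*D (V(D) = D + D*9 = D + 9*D = 10*D)
E(x) = 2 - x - x² (E(x) = 2 - (x*x + x) = 2 - (x² + x) = 2 - (x + x²) = 2 + (-x - x²) = 2 - x - x²)
24542/(-43842) + 4092/E(V(-8)) = 24542/(-43842) + 4092/(2 - 10*(-8) - (10*(-8))²) = 24542*(-1/43842) + 4092/(2 - 1*(-80) - 1*(-80)²) = -12271/21921 + 4092/(2 + 80 - 1*6400) = -12271/21921 + 4092/(2 + 80 - 6400) = -12271/21921 + 4092/(-6318) = -12271/21921 + 4092*(-1/6318) = -12271/21921 - 682/1053 = -9290495/7694271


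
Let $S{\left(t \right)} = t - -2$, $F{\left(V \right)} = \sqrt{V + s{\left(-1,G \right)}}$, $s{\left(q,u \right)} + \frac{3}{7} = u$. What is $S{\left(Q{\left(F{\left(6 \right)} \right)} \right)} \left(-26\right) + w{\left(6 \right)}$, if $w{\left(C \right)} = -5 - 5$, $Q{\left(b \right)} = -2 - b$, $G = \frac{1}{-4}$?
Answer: $-10 + \frac{13 \sqrt{1043}}{7} \approx 49.977$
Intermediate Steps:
$G = - \frac{1}{4} \approx -0.25$
$s{\left(q,u \right)} = - \frac{3}{7} + u$
$F{\left(V \right)} = \sqrt{- \frac{19}{28} + V}$ ($F{\left(V \right)} = \sqrt{V - \frac{19}{28}} = \sqrt{- \frac{19}{28} + V}$)
$w{\left(C \right)} = -10$
$S{\left(t \right)} = 2 + t$ ($S{\left(t \right)} = t + 2 = 2 + t$)
$S{\left(Q{\left(F{\left(6 \right)} \right)} \right)} \left(-26\right) + w{\left(6 \right)} = \left(2 - \left(2 + \frac{\sqrt{-133 + 196 \cdot 6}}{14}\right)\right) \left(-26\right) - 10 = \left(2 - \left(2 + \frac{\sqrt{-133 + 1176}}{14}\right)\right) \left(-26\right) - 10 = \left(2 - \left(2 + \frac{\sqrt{1043}}{14}\right)\right) \left(-26\right) - 10 = - \frac{\sqrt{1043}}{14} \left(-26\right) - 10 = \frac{13 \sqrt{1043}}{7} - 10 = -10 + \frac{13 \sqrt{1043}}{7}$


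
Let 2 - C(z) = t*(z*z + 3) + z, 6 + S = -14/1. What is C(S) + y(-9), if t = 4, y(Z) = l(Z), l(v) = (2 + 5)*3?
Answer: -1569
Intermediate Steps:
l(v) = 21 (l(v) = 7*3 = 21)
y(Z) = 21
S = -20 (S = -6 - 14/1 = -6 - 14*1 = -6 - 14 = -20)
C(z) = -10 - z - 4*z² (C(z) = 2 - (4*(z*z + 3) + z) = 2 - (4*(z² + 3) + z) = 2 - (4*(3 + z²) + z) = 2 - ((12 + 4*z²) + z) = 2 - (12 + z + 4*z²) = 2 + (-12 - z - 4*z²) = -10 - z - 4*z²)
C(S) + y(-9) = (-10 - 1*(-20) - 4*(-20)²) + 21 = (-10 + 20 - 4*400) + 21 = (-10 + 20 - 1600) + 21 = -1590 + 21 = -1569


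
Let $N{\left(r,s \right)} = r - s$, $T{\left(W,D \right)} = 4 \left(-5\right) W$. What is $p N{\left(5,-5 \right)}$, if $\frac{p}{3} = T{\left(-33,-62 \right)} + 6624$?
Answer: $218520$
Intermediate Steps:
$T{\left(W,D \right)} = - 20 W$
$p = 21852$ ($p = 3 \left(\left(-20\right) \left(-33\right) + 6624\right) = 3 \left(660 + 6624\right) = 3 \cdot 7284 = 21852$)
$p N{\left(5,-5 \right)} = 21852 \left(5 - -5\right) = 21852 \left(5 + 5\right) = 21852 \cdot 10 = 218520$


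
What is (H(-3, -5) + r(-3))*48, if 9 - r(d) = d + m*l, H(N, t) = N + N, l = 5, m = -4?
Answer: 1248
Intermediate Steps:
H(N, t) = 2*N
r(d) = 29 - d (r(d) = 9 - (d - 4*5) = 9 - (d - 20) = 9 - (-20 + d) = 9 + (20 - d) = 29 - d)
(H(-3, -5) + r(-3))*48 = (2*(-3) + (29 - 1*(-3)))*48 = (-6 + (29 + 3))*48 = (-6 + 32)*48 = 26*48 = 1248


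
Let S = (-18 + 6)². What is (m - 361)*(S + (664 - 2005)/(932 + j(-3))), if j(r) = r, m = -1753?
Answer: -279967590/929 ≈ -3.0136e+5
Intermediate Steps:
S = 144 (S = (-12)² = 144)
(m - 361)*(S + (664 - 2005)/(932 + j(-3))) = (-1753 - 361)*(144 + (664 - 2005)/(932 - 3)) = -2114*(144 - 1341/929) = -2114*132435/929 = -279967590/929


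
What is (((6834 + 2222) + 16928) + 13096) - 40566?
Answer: -1486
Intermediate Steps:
(((6834 + 2222) + 16928) + 13096) - 40566 = ((9056 + 16928) + 13096) - 40566 = (25984 + 13096) - 40566 = 39080 - 40566 = -1486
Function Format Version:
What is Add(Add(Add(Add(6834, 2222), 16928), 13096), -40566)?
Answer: -1486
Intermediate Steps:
Add(Add(Add(Add(6834, 2222), 16928), 13096), -40566) = Add(Add(Add(9056, 16928), 13096), -40566) = Add(Add(25984, 13096), -40566) = Add(39080, -40566) = -1486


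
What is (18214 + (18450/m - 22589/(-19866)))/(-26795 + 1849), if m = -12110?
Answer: -62596874839/85734861828 ≈ -0.73012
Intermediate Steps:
(18214 + (18450/m - 22589/(-19866)))/(-26795 + 1849) = (18214 + (18450/(-12110) - 22589/(-19866)))/(-26795 + 1849) = (18214 + (18450*(-1/12110) - 22589*(-1/19866)))/(-24946) = (18214 + (-1845/1211 + 3227/2838))*(-1/24946) = (18214 - 1328213/3436818)*(-1/24946) = (62596874839/3436818)*(-1/24946) = -62596874839/85734861828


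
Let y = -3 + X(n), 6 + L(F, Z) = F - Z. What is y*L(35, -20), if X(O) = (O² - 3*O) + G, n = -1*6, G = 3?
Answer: 2646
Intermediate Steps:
n = -6
X(O) = 3 + O² - 3*O (X(O) = (O² - 3*O) + 3 = 3 + O² - 3*O)
L(F, Z) = -6 + F - Z (L(F, Z) = -6 + (F - Z) = -6 + F - Z)
y = 54 (y = -3 + (3 + (-6)² - 3*(-6)) = -3 + (3 + 36 + 18) = -3 + 57 = 54)
y*L(35, -20) = 54*(-6 + 35 - 1*(-20)) = 54*(-6 + 35 + 20) = 54*49 = 2646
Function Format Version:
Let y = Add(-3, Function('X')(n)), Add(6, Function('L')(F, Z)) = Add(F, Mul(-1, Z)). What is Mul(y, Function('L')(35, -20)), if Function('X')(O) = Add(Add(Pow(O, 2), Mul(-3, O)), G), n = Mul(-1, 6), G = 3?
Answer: 2646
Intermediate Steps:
n = -6
Function('X')(O) = Add(3, Pow(O, 2), Mul(-3, O)) (Function('X')(O) = Add(Add(Pow(O, 2), Mul(-3, O)), 3) = Add(3, Pow(O, 2), Mul(-3, O)))
Function('L')(F, Z) = Add(-6, F, Mul(-1, Z)) (Function('L')(F, Z) = Add(-6, Add(F, Mul(-1, Z))) = Add(-6, F, Mul(-1, Z)))
y = 54 (y = Add(-3, Add(3, Pow(-6, 2), Mul(-3, -6))) = Add(-3, Add(3, 36, 18)) = Add(-3, 57) = 54)
Mul(y, Function('L')(35, -20)) = Mul(54, Add(-6, 35, Mul(-1, -20))) = Mul(54, Add(-6, 35, 20)) = Mul(54, 49) = 2646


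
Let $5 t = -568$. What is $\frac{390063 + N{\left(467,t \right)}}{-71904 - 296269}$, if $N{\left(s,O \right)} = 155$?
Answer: $- \frac{390218}{368173} \approx -1.0599$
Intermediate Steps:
$t = - \frac{568}{5}$ ($t = \frac{1}{5} \left(-568\right) = - \frac{568}{5} \approx -113.6$)
$\frac{390063 + N{\left(467,t \right)}}{-71904 - 296269} = \frac{390063 + 155}{-71904 - 296269} = \frac{390218}{-368173} = 390218 \left(- \frac{1}{368173}\right) = - \frac{390218}{368173}$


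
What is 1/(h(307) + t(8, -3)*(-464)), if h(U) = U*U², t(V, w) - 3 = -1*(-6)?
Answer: 1/28930267 ≈ 3.4566e-8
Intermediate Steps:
t(V, w) = 9 (t(V, w) = 3 - 1*(-6) = 3 + 6 = 9)
h(U) = U³
1/(h(307) + t(8, -3)*(-464)) = 1/(307³ + 9*(-464)) = 1/(28934443 - 4176) = 1/28930267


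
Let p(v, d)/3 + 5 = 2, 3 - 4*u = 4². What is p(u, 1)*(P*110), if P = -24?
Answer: 23760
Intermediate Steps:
u = -13/4 (u = ¾ - ¼*4² = ¾ - ¼*16 = ¾ - 4 = -13/4 ≈ -3.2500)
p(v, d) = -9 (p(v, d) = -15 + 3*2 = -15 + 6 = -9)
p(u, 1)*(P*110) = -(-216)*110 = -9*(-2640) = 23760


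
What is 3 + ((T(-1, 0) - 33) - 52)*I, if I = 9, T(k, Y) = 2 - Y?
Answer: -744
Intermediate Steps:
3 + ((T(-1, 0) - 33) - 52)*I = 3 + (((2 - 1*0) - 33) - 52)*9 = 3 + (((2 + 0) - 33) - 52)*9 = 3 + ((2 - 33) - 52)*9 = 3 + (-31 - 52)*9 = 3 - 83*9 = 3 - 747 = -744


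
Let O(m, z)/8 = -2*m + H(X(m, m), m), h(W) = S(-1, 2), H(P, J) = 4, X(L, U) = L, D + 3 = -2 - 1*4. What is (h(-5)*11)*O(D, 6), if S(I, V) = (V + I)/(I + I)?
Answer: -968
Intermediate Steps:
D = -9 (D = -3 + (-2 - 1*4) = -3 + (-2 - 4) = -3 - 6 = -9)
S(I, V) = (I + V)/(2*I) (S(I, V) = (I + V)/((2*I)) = (I + V)*(1/(2*I)) = (I + V)/(2*I))
h(W) = -½ (h(W) = (½)*(-1 + 2)/(-1) = (½)*(-1)*1 = -½)
O(m, z) = 32 - 16*m (O(m, z) = 8*(-2*m + 4) = 8*(4 - 2*m) = 32 - 16*m)
(h(-5)*11)*O(D, 6) = (-½*11)*(32 - 16*(-9)) = -11*(32 + 144)/2 = -11/2*176 = -968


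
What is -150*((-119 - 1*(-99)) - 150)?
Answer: 25500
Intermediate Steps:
-150*((-119 - 1*(-99)) - 150) = -150*((-119 + 99) - 150) = -150*(-20 - 150) = -150*(-170) = 25500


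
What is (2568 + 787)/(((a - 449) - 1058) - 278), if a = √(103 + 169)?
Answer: -352275/187409 - 13420*√17/3185953 ≈ -1.8971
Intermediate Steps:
a = 4*√17 (a = √272 = 4*√17 ≈ 16.492)
(2568 + 787)/(((a - 449) - 1058) - 278) = (2568 + 787)/(((4*√17 - 449) - 1058) - 278) = 3355/(((-449 + 4*√17) - 1058) - 278) = 3355/((-1507 + 4*√17) - 278) = 3355/(-1785 + 4*√17)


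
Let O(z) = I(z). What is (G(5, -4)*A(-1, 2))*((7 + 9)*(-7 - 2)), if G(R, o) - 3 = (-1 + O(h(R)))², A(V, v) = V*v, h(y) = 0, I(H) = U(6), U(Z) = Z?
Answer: 8064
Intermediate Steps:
I(H) = 6
O(z) = 6
G(R, o) = 28 (G(R, o) = 3 + (-1 + 6)² = 3 + 5² = 3 + 25 = 28)
(G(5, -4)*A(-1, 2))*((7 + 9)*(-7 - 2)) = (28*(-1*2))*((7 + 9)*(-7 - 2)) = (28*(-2))*(16*(-9)) = -56*(-144) = 8064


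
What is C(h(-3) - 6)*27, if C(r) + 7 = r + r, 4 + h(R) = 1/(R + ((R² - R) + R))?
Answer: -720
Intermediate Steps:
h(R) = -4 + 1/(R + R²) (h(R) = -4 + 1/(R + ((R² - R) + R)) = -4 + 1/(R + R²))
C(r) = -7 + 2*r (C(r) = -7 + (r + r) = -7 + 2*r)
C(h(-3) - 6)*27 = (-7 + 2*((1 - 4*(-3) - 4*(-3)²)/((-3)*(1 - 3)) - 6))*27 = (-7 + 2*(-⅓*(1 + 12 - 4*9)/(-2) - 6))*27 = (-7 + 2*(-⅓*(-½)*(1 + 12 - 36) - 6))*27 = (-7 + 2*(-⅓*(-½)*(-23) - 6))*27 = (-7 + 2*(-23/6 - 6))*27 = (-7 + 2*(-59/6))*27 = (-7 - 59/3)*27 = -80/3*27 = -720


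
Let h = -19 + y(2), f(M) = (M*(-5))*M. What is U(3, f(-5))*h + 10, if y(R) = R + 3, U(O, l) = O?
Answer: -32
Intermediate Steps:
f(M) = -5*M**2 (f(M) = (-5*M)*M = -5*M**2)
y(R) = 3 + R
h = -14 (h = -19 + (3 + 2) = -19 + 5 = -14)
U(3, f(-5))*h + 10 = 3*(-14) + 10 = -42 + 10 = -32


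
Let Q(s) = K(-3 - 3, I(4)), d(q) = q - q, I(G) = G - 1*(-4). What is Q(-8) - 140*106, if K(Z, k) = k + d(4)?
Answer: -14832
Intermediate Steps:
I(G) = 4 + G (I(G) = G + 4 = 4 + G)
d(q) = 0
K(Z, k) = k (K(Z, k) = k + 0 = k)
Q(s) = 8 (Q(s) = 4 + 4 = 8)
Q(-8) - 140*106 = 8 - 140*106 = 8 - 14840 = -14832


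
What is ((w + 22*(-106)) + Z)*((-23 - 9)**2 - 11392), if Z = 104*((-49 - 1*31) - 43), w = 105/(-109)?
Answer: 17092902528/109 ≈ 1.5682e+8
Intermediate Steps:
w = -105/109 (w = 105*(-1/109) = -105/109 ≈ -0.96330)
Z = -12792 (Z = 104*((-49 - 31) - 43) = 104*(-80 - 43) = 104*(-123) = -12792)
((w + 22*(-106)) + Z)*((-23 - 9)**2 - 11392) = ((-105/109 + 22*(-106)) - 12792)*((-23 - 9)**2 - 11392) = ((-105/109 - 2332) - 12792)*((-32)**2 - 11392) = (-254293/109 - 12792)*(1024 - 11392) = -1648621/109*(-10368) = 17092902528/109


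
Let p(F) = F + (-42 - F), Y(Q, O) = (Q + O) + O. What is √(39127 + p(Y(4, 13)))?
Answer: √39085 ≈ 197.70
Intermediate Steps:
Y(Q, O) = Q + 2*O (Y(Q, O) = (O + Q) + O = Q + 2*O)
p(F) = -42
√(39127 + p(Y(4, 13))) = √(39127 - 42) = √39085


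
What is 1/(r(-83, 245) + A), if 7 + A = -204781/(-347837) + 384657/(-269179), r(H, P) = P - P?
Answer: -93630415823/734088102871 ≈ -0.12755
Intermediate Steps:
r(H, P) = 0
A = -734088102871/93630415823 (A = -7 + (-204781/(-347837) + 384657/(-269179)) = -7 + (-204781*(-1/347837) + 384657*(-1/269179)) = -7 + (204781/347837 - 384657/269179) = -7 - 78675192110/93630415823 = -734088102871/93630415823 ≈ -7.8403)
1/(r(-83, 245) + A) = 1/(0 - 734088102871/93630415823) = 1/(-734088102871/93630415823) = -93630415823/734088102871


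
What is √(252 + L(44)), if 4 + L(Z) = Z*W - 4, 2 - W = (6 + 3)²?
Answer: 4*I*√202 ≈ 56.851*I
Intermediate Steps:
W = -79 (W = 2 - (6 + 3)² = 2 - 1*9² = 2 - 1*81 = 2 - 81 = -79)
L(Z) = -8 - 79*Z (L(Z) = -4 + (Z*(-79) - 4) = -4 + (-79*Z - 4) = -4 + (-4 - 79*Z) = -8 - 79*Z)
√(252 + L(44)) = √(252 + (-8 - 79*44)) = √(252 + (-8 - 3476)) = √(252 - 3484) = √(-3232) = 4*I*√202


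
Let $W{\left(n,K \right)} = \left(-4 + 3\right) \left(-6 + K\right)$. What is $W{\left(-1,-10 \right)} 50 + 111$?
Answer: $911$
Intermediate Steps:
$W{\left(n,K \right)} = 6 - K$ ($W{\left(n,K \right)} = - (-6 + K) = 6 - K$)
$W{\left(-1,-10 \right)} 50 + 111 = \left(6 - -10\right) 50 + 111 = \left(6 + 10\right) 50 + 111 = 16 \cdot 50 + 111 = 800 + 111 = 911$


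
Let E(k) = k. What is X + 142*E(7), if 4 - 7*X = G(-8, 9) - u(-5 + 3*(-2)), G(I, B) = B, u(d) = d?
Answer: 6942/7 ≈ 991.71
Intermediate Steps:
X = -16/7 (X = 4/7 - (9 - (-5 + 3*(-2)))/7 = 4/7 - (9 - (-5 - 6))/7 = 4/7 - (9 - 1*(-11))/7 = 4/7 - (9 + 11)/7 = 4/7 - ⅐*20 = 4/7 - 20/7 = -16/7 ≈ -2.2857)
X + 142*E(7) = -16/7 + 142*7 = -16/7 + 994 = 6942/7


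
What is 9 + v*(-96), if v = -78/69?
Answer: 2703/23 ≈ 117.52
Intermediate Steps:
v = -26/23 (v = -78*1/69 = -26/23 ≈ -1.1304)
9 + v*(-96) = 9 - 26/23*(-96) = 9 + 2496/23 = 2703/23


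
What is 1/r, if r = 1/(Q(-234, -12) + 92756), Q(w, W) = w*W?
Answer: 95564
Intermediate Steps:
Q(w, W) = W*w
r = 1/95564 (r = 1/(-12*(-234) + 92756) = 1/(2808 + 92756) = 1/95564 ≈ 1.0464e-5)
1/r = 1/(1/95564) = 95564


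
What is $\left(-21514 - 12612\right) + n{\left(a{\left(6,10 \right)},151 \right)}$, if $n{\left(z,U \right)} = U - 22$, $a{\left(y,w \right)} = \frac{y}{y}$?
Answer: $-33997$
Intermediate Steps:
$a{\left(y,w \right)} = 1$
$n{\left(z,U \right)} = -22 + U$
$\left(-21514 - 12612\right) + n{\left(a{\left(6,10 \right)},151 \right)} = \left(-21514 - 12612\right) + \left(-22 + 151\right) = -34126 + 129 = -33997$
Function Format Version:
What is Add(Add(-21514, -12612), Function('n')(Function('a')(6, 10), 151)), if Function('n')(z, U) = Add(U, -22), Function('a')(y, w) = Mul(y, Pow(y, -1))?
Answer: -33997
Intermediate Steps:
Function('a')(y, w) = 1
Function('n')(z, U) = Add(-22, U)
Add(Add(-21514, -12612), Function('n')(Function('a')(6, 10), 151)) = Add(Add(-21514, -12612), Add(-22, 151)) = Add(-34126, 129) = -33997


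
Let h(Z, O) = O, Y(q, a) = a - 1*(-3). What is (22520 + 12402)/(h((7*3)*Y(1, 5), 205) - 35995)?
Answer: -17461/17895 ≈ -0.97575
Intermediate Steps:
Y(q, a) = 3 + a (Y(q, a) = a + 3 = 3 + a)
(22520 + 12402)/(h((7*3)*Y(1, 5), 205) - 35995) = (22520 + 12402)/(205 - 35995) = 34922/(-35790) = 34922*(-1/35790) = -17461/17895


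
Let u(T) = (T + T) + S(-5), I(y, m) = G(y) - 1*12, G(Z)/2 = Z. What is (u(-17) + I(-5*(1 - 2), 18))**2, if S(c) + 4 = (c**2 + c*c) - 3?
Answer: 49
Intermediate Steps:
G(Z) = 2*Z
S(c) = -7 + 2*c**2 (S(c) = -4 + ((c**2 + c*c) - 3) = -4 + ((c**2 + c**2) - 3) = -4 + (2*c**2 - 3) = -4 + (-3 + 2*c**2) = -7 + 2*c**2)
I(y, m) = -12 + 2*y (I(y, m) = 2*y - 1*12 = 2*y - 12 = -12 + 2*y)
u(T) = 43 + 2*T (u(T) = (T + T) + (-7 + 2*(-5)**2) = 2*T + (-7 + 2*25) = 2*T + (-7 + 50) = 2*T + 43 = 43 + 2*T)
(u(-17) + I(-5*(1 - 2), 18))**2 = ((43 + 2*(-17)) + (-12 + 2*(-5*(1 - 2))))**2 = ((43 - 34) + (-12 + 2*(-5*(-1))))**2 = (9 + (-12 + 2*5))**2 = (9 + (-12 + 10))**2 = (9 - 2)**2 = 7**2 = 49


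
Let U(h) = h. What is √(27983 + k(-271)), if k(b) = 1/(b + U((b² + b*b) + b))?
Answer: √16646305978365/24390 ≈ 167.28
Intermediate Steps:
k(b) = 1/(2*b + 2*b²) (k(b) = 1/(b + ((b² + b*b) + b)) = 1/(b + ((b² + b²) + b)) = 1/(b + (2*b² + b)) = 1/(b + (b + 2*b²)) = 1/(2*b + 2*b²))
√(27983 + k(-271)) = √(27983 + (½)/(-271*(1 - 271))) = √(27983 + (½)*(-1/271)/(-270)) = √(27983 + (½)*(-1/271)*(-1/270)) = √(27983 + 1/146340) = √(4095032221/146340) = √16646305978365/24390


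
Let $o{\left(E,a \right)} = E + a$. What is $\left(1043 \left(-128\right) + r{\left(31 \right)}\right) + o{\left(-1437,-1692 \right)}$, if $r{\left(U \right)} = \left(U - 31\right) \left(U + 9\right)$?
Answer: $-136633$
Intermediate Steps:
$r{\left(U \right)} = \left(-31 + U\right) \left(9 + U\right)$
$\left(1043 \left(-128\right) + r{\left(31 \right)}\right) + o{\left(-1437,-1692 \right)} = \left(1043 \left(-128\right) - \left(961 - 961\right)\right) - 3129 = \left(-133504 - 0\right) - 3129 = \left(-133504 + 0\right) - 3129 = -133504 - 3129 = -136633$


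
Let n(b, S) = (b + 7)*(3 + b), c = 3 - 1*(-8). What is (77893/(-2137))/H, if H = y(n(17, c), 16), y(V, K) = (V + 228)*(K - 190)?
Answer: 77893/263261304 ≈ 0.00029588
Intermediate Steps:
c = 11 (c = 3 + 8 = 11)
n(b, S) = (3 + b)*(7 + b) (n(b, S) = (7 + b)*(3 + b) = (3 + b)*(7 + b))
y(V, K) = (-190 + K)*(228 + V) (y(V, K) = (228 + V)*(-190 + K) = (-190 + K)*(228 + V))
H = -123192 (H = -43320 - 190*(21 + 17² + 10*17) + 228*16 + 16*(21 + 17² + 10*17) = -43320 - 190*(21 + 289 + 170) + 3648 + 16*(21 + 289 + 170) = -43320 - 190*480 + 3648 + 16*480 = -43320 - 91200 + 3648 + 7680 = -123192)
(77893/(-2137))/H = (77893/(-2137))/(-123192) = (77893*(-1/2137))*(-1/123192) = -77893/2137*(-1/123192) = 77893/263261304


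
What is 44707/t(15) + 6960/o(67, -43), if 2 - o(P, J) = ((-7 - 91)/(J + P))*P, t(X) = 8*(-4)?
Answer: -145173409/105824 ≈ -1371.8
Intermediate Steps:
t(X) = -32
o(P, J) = 2 + 98*P/(J + P) (o(P, J) = 2 - (-7 - 91)/(J + P)*P = 2 - (-98/(J + P))*P = 2 - (-98)*P/(J + P) = 2 + 98*P/(J + P))
44707/t(15) + 6960/o(67, -43) = 44707/(-32) + 6960/((2*(-43 + 50*67)/(-43 + 67))) = 44707*(-1/32) + 6960/((2*(-43 + 3350)/24)) = -44707/32 + 6960/((2*(1/24)*3307)) = -44707/32 + 6960/(3307/12) = -44707/32 + 6960*(12/3307) = -44707/32 + 83520/3307 = -145173409/105824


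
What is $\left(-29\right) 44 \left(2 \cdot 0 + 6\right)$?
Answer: $-7656$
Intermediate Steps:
$\left(-29\right) 44 \left(2 \cdot 0 + 6\right) = - 1276 \left(0 + 6\right) = \left(-1276\right) 6 = -7656$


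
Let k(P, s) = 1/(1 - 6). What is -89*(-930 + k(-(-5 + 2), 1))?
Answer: 413939/5 ≈ 82788.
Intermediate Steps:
k(P, s) = -1/5 (k(P, s) = 1/(-5) = -1/5)
-89*(-930 + k(-(-5 + 2), 1)) = -89*(-930 - 1/5) = -89*(-4651/5) = 413939/5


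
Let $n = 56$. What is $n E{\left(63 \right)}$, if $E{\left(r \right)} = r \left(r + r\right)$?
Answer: $444528$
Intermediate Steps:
$E{\left(r \right)} = 2 r^{2}$ ($E{\left(r \right)} = r 2 r = 2 r^{2}$)
$n E{\left(63 \right)} = 56 \cdot 2 \cdot 63^{2} = 56 \cdot 2 \cdot 3969 = 56 \cdot 7938 = 444528$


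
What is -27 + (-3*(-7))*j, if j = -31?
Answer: -678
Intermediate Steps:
-27 + (-3*(-7))*j = -27 - 3*(-7)*(-31) = -27 + 21*(-31) = -27 - 651 = -678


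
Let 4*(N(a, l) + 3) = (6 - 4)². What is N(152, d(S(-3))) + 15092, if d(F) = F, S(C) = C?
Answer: 15090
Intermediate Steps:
N(a, l) = -2 (N(a, l) = -3 + (6 - 4)²/4 = -3 + (¼)*2² = -3 + (¼)*4 = -3 + 1 = -2)
N(152, d(S(-3))) + 15092 = -2 + 15092 = 15090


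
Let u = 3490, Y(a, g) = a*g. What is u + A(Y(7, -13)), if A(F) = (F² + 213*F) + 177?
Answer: -7435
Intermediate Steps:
A(F) = 177 + F² + 213*F
u + A(Y(7, -13)) = 3490 + (177 + (7*(-13))² + 213*(7*(-13))) = 3490 + (177 + (-91)² + 213*(-91)) = 3490 + (177 + 8281 - 19383) = 3490 - 10925 = -7435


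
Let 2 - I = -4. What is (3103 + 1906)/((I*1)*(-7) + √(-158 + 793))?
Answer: -210378/1129 - 5009*√635/1129 ≈ -298.14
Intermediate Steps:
I = 6 (I = 2 - 1*(-4) = 2 + 4 = 6)
(3103 + 1906)/((I*1)*(-7) + √(-158 + 793)) = (3103 + 1906)/((6*1)*(-7) + √(-158 + 793)) = 5009/(6*(-7) + √635) = 5009/(-42 + √635)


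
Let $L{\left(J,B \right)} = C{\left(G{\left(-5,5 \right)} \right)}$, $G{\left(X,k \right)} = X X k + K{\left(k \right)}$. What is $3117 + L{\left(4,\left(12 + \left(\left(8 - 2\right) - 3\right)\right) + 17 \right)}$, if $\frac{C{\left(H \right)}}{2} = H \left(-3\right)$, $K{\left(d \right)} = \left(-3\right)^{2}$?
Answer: $2313$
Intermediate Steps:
$K{\left(d \right)} = 9$
$G{\left(X,k \right)} = 9 + k X^{2}$ ($G{\left(X,k \right)} = X X k + 9 = X^{2} k + 9 = k X^{2} + 9 = 9 + k X^{2}$)
$C{\left(H \right)} = - 6 H$ ($C{\left(H \right)} = 2 H \left(-3\right) = 2 \left(- 3 H\right) = - 6 H$)
$L{\left(J,B \right)} = -804$ ($L{\left(J,B \right)} = - 6 \left(9 + 5 \left(-5\right)^{2}\right) = - 6 \left(9 + 5 \cdot 25\right) = - 6 \left(9 + 125\right) = \left(-6\right) 134 = -804$)
$3117 + L{\left(4,\left(12 + \left(\left(8 - 2\right) - 3\right)\right) + 17 \right)} = 3117 - 804 = 2313$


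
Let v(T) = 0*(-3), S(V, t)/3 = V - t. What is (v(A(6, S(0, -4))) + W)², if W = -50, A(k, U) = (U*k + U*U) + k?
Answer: 2500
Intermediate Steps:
S(V, t) = -3*t + 3*V (S(V, t) = 3*(V - t) = -3*t + 3*V)
A(k, U) = k + U² + U*k (A(k, U) = (U*k + U²) + k = (U² + U*k) + k = k + U² + U*k)
v(T) = 0
(v(A(6, S(0, -4))) + W)² = (0 - 50)² = (-50)² = 2500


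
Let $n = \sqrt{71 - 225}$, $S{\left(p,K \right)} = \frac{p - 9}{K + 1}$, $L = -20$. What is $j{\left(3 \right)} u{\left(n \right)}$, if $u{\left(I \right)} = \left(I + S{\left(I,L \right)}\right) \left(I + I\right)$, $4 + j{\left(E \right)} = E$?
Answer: $\frac{5544}{19} - \frac{18 i \sqrt{154}}{19} \approx 291.79 - 11.757 i$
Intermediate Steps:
$S{\left(p,K \right)} = \frac{-9 + p}{1 + K}$
$j{\left(E \right)} = -4 + E$
$n = i \sqrt{154}$ ($n = \sqrt{-154} = i \sqrt{154} \approx 12.41 i$)
$u{\left(I \right)} = 2 I \left(\frac{9}{19} + \frac{18 I}{19}\right)$ ($u{\left(I \right)} = \left(I + \frac{-9 + I}{1 - 20}\right) \left(I + I\right) = \left(I + \frac{-9 + I}{-19}\right) 2 I = \left(I - \frac{-9 + I}{19}\right) 2 I = \left(I - \left(- \frac{9}{19} + \frac{I}{19}\right)\right) 2 I = \left(\frac{9}{19} + \frac{18 I}{19}\right) 2 I = 2 I \left(\frac{9}{19} + \frac{18 I}{19}\right)$)
$j{\left(3 \right)} u{\left(n \right)} = \left(-4 + 3\right) \frac{18 i \sqrt{154} \left(1 + 2 i \sqrt{154}\right)}{19} = - \frac{18 i \sqrt{154} \left(1 + 2 i \sqrt{154}\right)}{19}$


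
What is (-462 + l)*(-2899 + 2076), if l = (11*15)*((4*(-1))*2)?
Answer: 1466586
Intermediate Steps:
l = -1320 (l = 165*(-4*2) = 165*(-8) = -1320)
(-462 + l)*(-2899 + 2076) = (-462 - 1320)*(-2899 + 2076) = -1782*(-823) = 1466586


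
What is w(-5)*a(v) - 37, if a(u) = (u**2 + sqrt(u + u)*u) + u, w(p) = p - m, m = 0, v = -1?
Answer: -37 + 5*I*sqrt(2) ≈ -37.0 + 7.0711*I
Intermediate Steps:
w(p) = p (w(p) = p - 1*0 = p + 0 = p)
a(u) = u + u**2 + sqrt(2)*u**(3/2) (a(u) = (u**2 + sqrt(2*u)*u) + u = (u**2 + (sqrt(2)*sqrt(u))*u) + u = (u**2 + sqrt(2)*u**(3/2)) + u = u + u**2 + sqrt(2)*u**(3/2))
w(-5)*a(v) - 37 = -5*(-1 + (-1)**2 + sqrt(2)*(-1)**(3/2)) - 37 = -5*(-1 + 1 + sqrt(2)*(-I)) - 37 = -5*(-1 + 1 - I*sqrt(2)) - 37 = -(-5)*I*sqrt(2) - 37 = 5*I*sqrt(2) - 37 = -37 + 5*I*sqrt(2)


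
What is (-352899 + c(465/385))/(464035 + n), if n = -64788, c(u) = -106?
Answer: -353005/399247 ≈ -0.88418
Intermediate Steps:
(-352899 + c(465/385))/(464035 + n) = (-352899 - 106)/(464035 - 64788) = -353005/399247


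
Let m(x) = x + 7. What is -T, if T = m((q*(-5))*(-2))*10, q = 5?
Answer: -570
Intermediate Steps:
m(x) = 7 + x
T = 570 (T = (7 + (5*(-5))*(-2))*10 = (7 - 25*(-2))*10 = (7 + 50)*10 = 57*10 = 570)
-T = -1*570 = -570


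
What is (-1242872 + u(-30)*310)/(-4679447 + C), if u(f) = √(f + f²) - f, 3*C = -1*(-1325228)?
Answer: 3700716/12713113 - 930*√870/12713113 ≈ 0.28894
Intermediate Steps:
C = 1325228/3 (C = (-1*(-1325228))/3 = (⅓)*1325228 = 1325228/3 ≈ 4.4174e+5)
(-1242872 + u(-30)*310)/(-4679447 + C) = (-1242872 + (√(-30*(1 - 30)) - 1*(-30))*310)/(-4679447 + 1325228/3) = (-1242872 + (√(-30*(-29)) + 30)*310)/(-12713113/3) = (-1242872 + (√870 + 30)*310)*(-3/12713113) = (-1242872 + (30 + √870)*310)*(-3/12713113) = (-1242872 + (9300 + 310*√870))*(-3/12713113) = (-1233572 + 310*√870)*(-3/12713113) = 3700716/12713113 - 930*√870/12713113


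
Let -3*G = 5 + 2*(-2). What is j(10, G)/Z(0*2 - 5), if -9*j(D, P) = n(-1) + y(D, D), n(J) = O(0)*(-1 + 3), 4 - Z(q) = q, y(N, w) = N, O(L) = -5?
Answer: 0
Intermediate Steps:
Z(q) = 4 - q
n(J) = -10 (n(J) = -5*(-1 + 3) = -5*2 = -10)
G = -⅓ (G = -(5 + 2*(-2))/3 = -(5 - 4)/3 = -⅓*1 = -⅓ ≈ -0.33333)
j(D, P) = 10/9 - D/9 (j(D, P) = -(-10 + D)/9 = 10/9 - D/9)
j(10, G)/Z(0*2 - 5) = (10/9 - ⅑*10)/(4 - (0*2 - 5)) = (10/9 - 10/9)/(4 - (0 - 5)) = 0/(4 - 1*(-5)) = 0/(4 + 5) = 0/9 = 0*(⅑) = 0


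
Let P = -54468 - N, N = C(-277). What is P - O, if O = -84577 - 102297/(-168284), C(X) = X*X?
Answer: -7845502377/168284 ≈ -46621.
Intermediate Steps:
C(X) = X²
N = 76729 (N = (-277)² = 76729)
P = -131197 (P = -54468 - 1*76729 = -54468 - 76729 = -131197)
O = -14232853571/168284 (O = -84577 - 102297*(-1/168284) = -84577 + 102297/168284 = -14232853571/168284 ≈ -84576.)
P - O = -131197 - 1*(-14232853571/168284) = -131197 + 14232853571/168284 = -7845502377/168284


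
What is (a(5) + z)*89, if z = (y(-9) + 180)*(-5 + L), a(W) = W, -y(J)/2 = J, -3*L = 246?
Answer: -1532669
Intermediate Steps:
L = -82 (L = -⅓*246 = -82)
y(J) = -2*J
z = -17226 (z = (-2*(-9) + 180)*(-5 - 82) = (18 + 180)*(-87) = 198*(-87) = -17226)
(a(5) + z)*89 = (5 - 17226)*89 = -17221*89 = -1532669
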